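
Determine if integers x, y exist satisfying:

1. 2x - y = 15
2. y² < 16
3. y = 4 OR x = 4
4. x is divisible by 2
No

A contradictory subset is {2x - y = 15, y² < 16, y = 4 OR x = 4}. No integer assignment can satisfy these jointly:

  - 2x - y = 15: is a linear equation tying the variables together
  - y² < 16: restricts y to |y| ≤ 3
  - y = 4 OR x = 4: forces a choice: either y = 4 or x = 4

Split on the disjunction (y = 4 OR x = 4):
  • If y = 4: this contradicts y² < 16, which requires |y| ≤ 3.
  • If x = 4: the equation forces y = -7, but y² < 16 requires |y| ≤ 3.
Both branches are infeasible, so the system has no integer solution.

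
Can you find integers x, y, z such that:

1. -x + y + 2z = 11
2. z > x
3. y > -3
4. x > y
Yes

Take x = 0, y = -1, z = 6. Substituting into each constraint:
  (1) 0 + (-1) + 2(6) = 11 ✓
  (2) 6 > 0 ✓
  (3) -1 > -3 ✓
  (4) 0 > -1 ✓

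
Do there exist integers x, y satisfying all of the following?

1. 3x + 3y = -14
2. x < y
No

Even the single constraint (3x + 3y = -14) is infeasible over the integers.

  - 3x + 3y = -14: every term on the left is divisible by 3, so the LHS ≡ 0 (mod 3), but the RHS -14 is not — no integer solution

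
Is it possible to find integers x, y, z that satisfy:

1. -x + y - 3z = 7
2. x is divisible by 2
Yes

Take x = 2, y = 0, z = -3. Substituting into each constraint:
  (1) (-2) + 0 - 3(-3) = 7 ✓
  (2) 2 = 2 × 1, remainder 0 ✓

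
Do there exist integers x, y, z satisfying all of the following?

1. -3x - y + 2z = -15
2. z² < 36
Yes

Take x = 5, y = 0, z = 0. Substituting into each constraint:
  (1) -3(5) + 0 + 2(0) = -15 ✓
  (2) z² = (0)² = 0, and 0 < 36 ✓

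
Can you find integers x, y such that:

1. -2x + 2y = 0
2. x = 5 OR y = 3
Yes

Take x = 3, y = 3. Substituting into each constraint:
  (1) -2(3) + 2(3) = 0 ✓
  (2) y = 3, target 3 ✓ (second branch holds)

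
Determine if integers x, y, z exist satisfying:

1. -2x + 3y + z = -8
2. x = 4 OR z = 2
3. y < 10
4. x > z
Yes

Take x = 5, y = 0, z = 2. Substituting into each constraint:
  (1) -2(5) + 3(0) + 2 = -8 ✓
  (2) z = 2, target 2 ✓ (second branch holds)
  (3) 0 < 10 ✓
  (4) 5 > 2 ✓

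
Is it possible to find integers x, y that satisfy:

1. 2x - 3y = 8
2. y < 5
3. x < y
Yes

Take x = -11, y = -10. Substituting into each constraint:
  (1) 2(-11) - 3(-10) = 8 ✓
  (2) -10 < 5 ✓
  (3) -11 < -10 ✓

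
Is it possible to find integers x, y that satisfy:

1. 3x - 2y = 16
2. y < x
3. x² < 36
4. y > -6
Yes

Take x = 2, y = -5. Substituting into each constraint:
  (1) 3(2) - 2(-5) = 16 ✓
  (2) -5 < 2 ✓
  (3) x² = (2)² = 4, and 4 < 36 ✓
  (4) -5 > -6 ✓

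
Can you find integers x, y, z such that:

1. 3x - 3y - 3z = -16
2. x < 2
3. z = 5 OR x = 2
No

Even the single constraint (3x - 3y - 3z = -16) is infeasible over the integers.

  - 3x - 3y - 3z = -16: every term on the left is divisible by 3, so the LHS ≡ 0 (mod 3), but the RHS -16 is not — no integer solution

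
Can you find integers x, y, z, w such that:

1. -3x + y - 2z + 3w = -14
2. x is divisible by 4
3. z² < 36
Yes

Take x = 0, y = -14, z = 0, w = 0. Substituting into each constraint:
  (1) -3(0) + (-14) - 2(0) + 3(0) = -14 ✓
  (2) 0 = 4 × 0, remainder 0 ✓
  (3) z² = (0)² = 0, and 0 < 36 ✓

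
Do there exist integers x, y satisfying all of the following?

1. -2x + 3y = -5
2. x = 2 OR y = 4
No

The full constraint system is jointly infeasible over the integers. Each constraint and what it forces:

  - -2x + 3y = -5: is a linear equation tying the variables together
  - x = 2 OR y = 4: forces a choice: either x = 2 or y = 4

Split on the disjunction (x = 2 OR y = 4):
  • If x = 2: with x = 2, every remaining term of the linear equation is divisible by 3, so the left side is ≡ 0 (mod 3); but the right side -1 ≡ 2 (mod 3). No integers can satisfy it.
  • If y = 4: with y = 4, every remaining term of the linear equation is divisible by 2, so the left side is ≡ 0 (mod 2); but the right side -17 ≡ 1 (mod 2). No integers can satisfy it.
Both branches are infeasible, so the system has no integer solution.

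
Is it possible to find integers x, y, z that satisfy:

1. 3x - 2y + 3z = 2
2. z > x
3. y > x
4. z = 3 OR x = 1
Yes

Take x = 1, y = 5, z = 3. Substituting into each constraint:
  (1) 3(1) - 2(5) + 3(3) = 2 ✓
  (2) 3 > 1 ✓
  (3) 5 > 1 ✓
  (4) z = 3, target 3 ✓ (first branch holds)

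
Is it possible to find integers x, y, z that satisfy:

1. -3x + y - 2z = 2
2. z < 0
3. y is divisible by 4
Yes

Take x = 0, y = 0, z = -1. Substituting into each constraint:
  (1) -3(0) + 0 - 2(-1) = 2 ✓
  (2) -1 < 0 ✓
  (3) 0 = 4 × 0, remainder 0 ✓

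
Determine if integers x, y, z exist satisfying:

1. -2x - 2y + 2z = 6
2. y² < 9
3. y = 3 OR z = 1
Yes

Take x = -4, y = 2, z = 1. Substituting into each constraint:
  (1) -2(-4) - 2(2) + 2(1) = 6 ✓
  (2) y² = (2)² = 4, and 4 < 9 ✓
  (3) z = 1, target 1 ✓ (second branch holds)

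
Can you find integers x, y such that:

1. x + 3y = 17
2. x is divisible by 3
No

The full constraint system is jointly infeasible over the integers. Each constraint and what it forces:

  - x + 3y = 17: is a linear equation tying the variables together
  - x is divisible by 3: restricts x to multiples of 3

Modular obstruction: writing x = 3x', every remaining term of the linear equation is divisible by 3, so the left side is ≡ 0 (mod 3); but the right side 17 ≡ 2 (mod 3). No integers can satisfy it.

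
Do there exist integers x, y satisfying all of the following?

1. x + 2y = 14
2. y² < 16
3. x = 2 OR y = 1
Yes

Take x = 12, y = 1. Substituting into each constraint:
  (1) 12 + 2(1) = 14 ✓
  (2) y² = (1)² = 1, and 1 < 16 ✓
  (3) y = 1, target 1 ✓ (second branch holds)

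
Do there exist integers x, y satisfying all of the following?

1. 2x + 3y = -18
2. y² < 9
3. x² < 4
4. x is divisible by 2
No

The full constraint system is jointly infeasible over the integers. Each constraint and what it forces:

  - 2x + 3y = -18: is a linear equation tying the variables together
  - y² < 9: restricts y to |y| ≤ 2
  - x² < 4: restricts x to |x| ≤ 1
  - x is divisible by 2: restricts x to multiples of 2

Range argument: with x ∈ [-1, 1], y ∈ [-2, 2], the left side of the equation is at least -8, but the right side is -18 < -8. No integer solution exists.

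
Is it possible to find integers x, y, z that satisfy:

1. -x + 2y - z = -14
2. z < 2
Yes

Take x = 13, y = 0, z = 1. Substituting into each constraint:
  (1) (-13) + 2(0) + (-1) = -14 ✓
  (2) 1 < 2 ✓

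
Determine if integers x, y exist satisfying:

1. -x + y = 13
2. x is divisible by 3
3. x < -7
Yes

Take x = -9, y = 4. Substituting into each constraint:
  (1) 9 + 4 = 13 ✓
  (2) -9 = 3 × -3, remainder 0 ✓
  (3) -9 < -7 ✓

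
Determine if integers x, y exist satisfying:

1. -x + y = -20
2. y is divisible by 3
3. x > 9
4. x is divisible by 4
Yes

Take x = 20, y = 0. Substituting into each constraint:
  (1) (-20) + 0 = -20 ✓
  (2) 0 = 3 × 0, remainder 0 ✓
  (3) 20 > 9 ✓
  (4) 20 = 4 × 5, remainder 0 ✓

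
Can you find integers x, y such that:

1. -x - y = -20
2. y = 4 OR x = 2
Yes

Take x = 2, y = 18. Substituting into each constraint:
  (1) (-2) + (-18) = -20 ✓
  (2) x = 2, target 2 ✓ (second branch holds)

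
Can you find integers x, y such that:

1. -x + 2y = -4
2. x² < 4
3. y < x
Yes

Take x = 0, y = -2. Substituting into each constraint:
  (1) 0 + 2(-2) = -4 ✓
  (2) x² = (0)² = 0, and 0 < 4 ✓
  (3) -2 < 0 ✓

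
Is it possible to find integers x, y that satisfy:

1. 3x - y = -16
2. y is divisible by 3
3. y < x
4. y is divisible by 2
No

A contradictory subset is {3x - y = -16, y is divisible by 3}. No integer assignment can satisfy these jointly:

  - 3x - y = -16: is a linear equation tying the variables together
  - y is divisible by 3: restricts y to multiples of 3

Modular obstruction: writing y = 3y', every remaining term of the linear equation is divisible by 3, so the left side is ≡ 0 (mod 3); but the right side -16 ≡ 2 (mod 3). No integers can satisfy it.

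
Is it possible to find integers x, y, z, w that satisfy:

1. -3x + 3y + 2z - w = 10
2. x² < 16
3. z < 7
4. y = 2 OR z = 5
Yes

Take x = 0, y = 2, z = 0, w = -4. Substituting into each constraint:
  (1) -3(0) + 3(2) + 2(0) + 4 = 10 ✓
  (2) x² = (0)² = 0, and 0 < 16 ✓
  (3) 0 < 7 ✓
  (4) y = 2, target 2 ✓ (first branch holds)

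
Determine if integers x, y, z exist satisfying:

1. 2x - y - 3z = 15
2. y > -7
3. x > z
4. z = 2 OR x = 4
Yes

Take x = 4, y = -4, z = -1. Substituting into each constraint:
  (1) 2(4) + 4 - 3(-1) = 15 ✓
  (2) -4 > -7 ✓
  (3) 4 > -1 ✓
  (4) x = 4, target 4 ✓ (second branch holds)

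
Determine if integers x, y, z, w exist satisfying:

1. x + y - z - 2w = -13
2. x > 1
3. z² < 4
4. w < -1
Yes

Take x = 2, y = -19, z = 0, w = -2. Substituting into each constraint:
  (1) 2 + (-19) + 0 - 2(-2) = -13 ✓
  (2) 2 > 1 ✓
  (3) z² = (0)² = 0, and 0 < 4 ✓
  (4) -2 < -1 ✓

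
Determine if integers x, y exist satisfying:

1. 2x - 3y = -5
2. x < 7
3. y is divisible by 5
Yes

Take x = 5, y = 5. Substituting into each constraint:
  (1) 2(5) - 3(5) = -5 ✓
  (2) 5 < 7 ✓
  (3) 5 = 5 × 1, remainder 0 ✓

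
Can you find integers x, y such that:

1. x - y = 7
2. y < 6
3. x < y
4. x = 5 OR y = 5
No

A contradictory subset is {x - y = 7, x < y}. No integer assignment can satisfy these jointly:

  - x - y = 7: is a linear equation tying the variables together
  - x < y: bounds one variable relative to another variable

From the equation, x − y = 7, i.e. y − x = -7; but y > x requires y − x ≥ 1. Contradiction.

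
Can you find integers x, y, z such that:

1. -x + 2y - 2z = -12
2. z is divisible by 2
Yes

Take x = 12, y = 0, z = 0. Substituting into each constraint:
  (1) (-12) + 2(0) - 2(0) = -12 ✓
  (2) 0 = 2 × 0, remainder 0 ✓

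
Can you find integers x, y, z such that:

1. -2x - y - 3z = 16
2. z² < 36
Yes

Take x = 0, y = -16, z = 0. Substituting into each constraint:
  (1) -2(0) + 16 - 3(0) = 16 ✓
  (2) z² = (0)² = 0, and 0 < 36 ✓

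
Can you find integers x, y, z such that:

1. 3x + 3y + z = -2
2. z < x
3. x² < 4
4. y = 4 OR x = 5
Yes

Take x = 0, y = 4, z = -14. Substituting into each constraint:
  (1) 3(0) + 3(4) + (-14) = -2 ✓
  (2) -14 < 0 ✓
  (3) x² = (0)² = 0, and 0 < 4 ✓
  (4) y = 4, target 4 ✓ (first branch holds)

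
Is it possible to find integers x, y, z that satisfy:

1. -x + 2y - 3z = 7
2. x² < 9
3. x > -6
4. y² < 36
Yes

Take x = 1, y = 4, z = 0. Substituting into each constraint:
  (1) (-1) + 2(4) - 3(0) = 7 ✓
  (2) x² = (1)² = 1, and 1 < 9 ✓
  (3) 1 > -6 ✓
  (4) y² = (4)² = 16, and 16 < 36 ✓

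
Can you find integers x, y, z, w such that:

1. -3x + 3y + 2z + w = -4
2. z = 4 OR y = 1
Yes

Take x = 4, y = 0, z = 4, w = 0. Substituting into each constraint:
  (1) -3(4) + 3(0) + 2(4) + 0 = -4 ✓
  (2) z = 4, target 4 ✓ (first branch holds)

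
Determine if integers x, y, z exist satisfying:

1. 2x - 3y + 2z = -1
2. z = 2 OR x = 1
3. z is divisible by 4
Yes

Take x = 1, y = 9, z = 12. Substituting into each constraint:
  (1) 2(1) - 3(9) + 2(12) = -1 ✓
  (2) x = 1, target 1 ✓ (second branch holds)
  (3) 12 = 4 × 3, remainder 0 ✓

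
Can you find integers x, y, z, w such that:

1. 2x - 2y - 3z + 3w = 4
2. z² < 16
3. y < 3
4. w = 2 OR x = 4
Yes

Take x = 4, y = 2, z = 0, w = 0. Substituting into each constraint:
  (1) 2(4) - 2(2) - 3(0) + 3(0) = 4 ✓
  (2) z² = (0)² = 0, and 0 < 16 ✓
  (3) 2 < 3 ✓
  (4) x = 4, target 4 ✓ (second branch holds)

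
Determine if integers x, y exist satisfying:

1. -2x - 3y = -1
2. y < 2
Yes

Take x = 2, y = -1. Substituting into each constraint:
  (1) -2(2) - 3(-1) = -1 ✓
  (2) -1 < 2 ✓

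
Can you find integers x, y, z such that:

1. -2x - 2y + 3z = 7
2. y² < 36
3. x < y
Yes

Take x = 0, y = 1, z = 3. Substituting into each constraint:
  (1) -2(0) - 2(1) + 3(3) = 7 ✓
  (2) y² = (1)² = 1, and 1 < 36 ✓
  (3) 0 < 1 ✓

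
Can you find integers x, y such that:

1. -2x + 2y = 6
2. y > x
Yes

Take x = -3, y = 0. Substituting into each constraint:
  (1) -2(-3) + 2(0) = 6 ✓
  (2) 0 > -3 ✓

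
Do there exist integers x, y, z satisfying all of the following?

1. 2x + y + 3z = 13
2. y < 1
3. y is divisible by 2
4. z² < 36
Yes

Take x = 0, y = -2, z = 5. Substituting into each constraint:
  (1) 2(0) + (-2) + 3(5) = 13 ✓
  (2) -2 < 1 ✓
  (3) -2 = 2 × -1, remainder 0 ✓
  (4) z² = (5)² = 25, and 25 < 36 ✓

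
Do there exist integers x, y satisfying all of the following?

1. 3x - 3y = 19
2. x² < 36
No

Even the single constraint (3x - 3y = 19) is infeasible over the integers.

  - 3x - 3y = 19: every term on the left is divisible by 3, so the LHS ≡ 0 (mod 3), but the RHS 19 is not — no integer solution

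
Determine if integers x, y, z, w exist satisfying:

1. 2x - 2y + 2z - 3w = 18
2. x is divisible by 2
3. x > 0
Yes

Take x = 2, y = 0, z = 1, w = -4. Substituting into each constraint:
  (1) 2(2) - 2(0) + 2(1) - 3(-4) = 18 ✓
  (2) 2 = 2 × 1, remainder 0 ✓
  (3) 2 > 0 ✓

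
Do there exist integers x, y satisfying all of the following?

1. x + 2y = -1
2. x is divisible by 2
No

The full constraint system is jointly infeasible over the integers. Each constraint and what it forces:

  - x + 2y = -1: is a linear equation tying the variables together
  - x is divisible by 2: restricts x to multiples of 2

Modular obstruction: writing x = 2x', every remaining term of the linear equation is divisible by 2, so the left side is ≡ 0 (mod 2); but the right side -1 ≡ 1 (mod 2). No integers can satisfy it.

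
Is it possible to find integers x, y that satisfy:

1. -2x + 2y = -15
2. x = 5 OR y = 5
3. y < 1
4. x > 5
No

Even the single constraint (-2x + 2y = -15) is infeasible over the integers.

  - -2x + 2y = -15: every term on the left is divisible by 2, so the LHS ≡ 0 (mod 2), but the RHS -15 is not — no integer solution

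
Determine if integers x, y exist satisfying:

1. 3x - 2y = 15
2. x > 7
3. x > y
Yes

Take x = 9, y = 6. Substituting into each constraint:
  (1) 3(9) - 2(6) = 15 ✓
  (2) 9 > 7 ✓
  (3) 9 > 6 ✓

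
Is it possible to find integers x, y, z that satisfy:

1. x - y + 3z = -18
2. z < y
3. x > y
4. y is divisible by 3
Yes

Take x = 3, y = 0, z = -7. Substituting into each constraint:
  (1) 3 + 0 + 3(-7) = -18 ✓
  (2) -7 < 0 ✓
  (3) 3 > 0 ✓
  (4) 0 = 3 × 0, remainder 0 ✓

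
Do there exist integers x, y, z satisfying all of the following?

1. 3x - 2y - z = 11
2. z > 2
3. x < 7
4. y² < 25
Yes

Take x = 6, y = 2, z = 3. Substituting into each constraint:
  (1) 3(6) - 2(2) + (-3) = 11 ✓
  (2) 3 > 2 ✓
  (3) 6 < 7 ✓
  (4) y² = (2)² = 4, and 4 < 25 ✓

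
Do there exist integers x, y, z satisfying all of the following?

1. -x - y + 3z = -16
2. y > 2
Yes

Take x = 0, y = 16, z = 0. Substituting into each constraint:
  (1) 0 + (-16) + 3(0) = -16 ✓
  (2) 16 > 2 ✓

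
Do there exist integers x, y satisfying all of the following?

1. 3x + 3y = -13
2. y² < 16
No

Even the single constraint (3x + 3y = -13) is infeasible over the integers.

  - 3x + 3y = -13: every term on the left is divisible by 3, so the LHS ≡ 0 (mod 3), but the RHS -13 is not — no integer solution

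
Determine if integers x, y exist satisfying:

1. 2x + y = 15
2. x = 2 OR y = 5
Yes

Take x = 2, y = 11. Substituting into each constraint:
  (1) 2(2) + 11 = 15 ✓
  (2) x = 2, target 2 ✓ (first branch holds)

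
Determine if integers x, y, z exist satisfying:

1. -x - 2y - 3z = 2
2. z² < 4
Yes

Take x = 1, y = 0, z = -1. Substituting into each constraint:
  (1) (-1) - 2(0) - 3(-1) = 2 ✓
  (2) z² = (-1)² = 1, and 1 < 4 ✓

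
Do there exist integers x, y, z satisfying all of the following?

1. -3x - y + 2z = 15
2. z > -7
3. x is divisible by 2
Yes

Take x = 0, y = 1, z = 8. Substituting into each constraint:
  (1) -3(0) + (-1) + 2(8) = 15 ✓
  (2) 8 > -7 ✓
  (3) 0 = 2 × 0, remainder 0 ✓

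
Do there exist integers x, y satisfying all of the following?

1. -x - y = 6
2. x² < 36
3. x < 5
Yes

Take x = 0, y = -6. Substituting into each constraint:
  (1) 0 + 6 = 6 ✓
  (2) x² = (0)² = 0, and 0 < 36 ✓
  (3) 0 < 5 ✓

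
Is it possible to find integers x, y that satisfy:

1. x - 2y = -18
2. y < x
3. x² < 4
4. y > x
No

A contradictory subset is {y < x, y > x}. No integer assignment can satisfy these jointly:

  - y < x: bounds one variable relative to another variable
  - y > x: bounds one variable relative to another variable

Direct contradiction: x > y and y > x cannot both hold.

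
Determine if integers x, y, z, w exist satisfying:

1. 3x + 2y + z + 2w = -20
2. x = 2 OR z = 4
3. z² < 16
Yes

Take x = 2, y = -14, z = 2, w = 0. Substituting into each constraint:
  (1) 3(2) + 2(-14) + 2 + 2(0) = -20 ✓
  (2) x = 2, target 2 ✓ (first branch holds)
  (3) z² = (2)² = 4, and 4 < 16 ✓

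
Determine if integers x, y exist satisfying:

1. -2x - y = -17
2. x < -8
Yes

Take x = -9, y = 35. Substituting into each constraint:
  (1) -2(-9) + (-35) = -17 ✓
  (2) -9 < -8 ✓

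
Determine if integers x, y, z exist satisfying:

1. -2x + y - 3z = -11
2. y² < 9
Yes

Take x = 4, y = 0, z = 1. Substituting into each constraint:
  (1) -2(4) + 0 - 3(1) = -11 ✓
  (2) y² = (0)² = 0, and 0 < 9 ✓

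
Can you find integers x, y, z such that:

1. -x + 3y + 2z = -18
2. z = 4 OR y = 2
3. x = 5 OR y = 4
Yes

Take x = 5, y = -7, z = 4. Substituting into each constraint:
  (1) (-5) + 3(-7) + 2(4) = -18 ✓
  (2) z = 4, target 4 ✓ (first branch holds)
  (3) x = 5, target 5 ✓ (first branch holds)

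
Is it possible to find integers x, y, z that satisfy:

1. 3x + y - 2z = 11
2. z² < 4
Yes

Take x = 0, y = 11, z = 0. Substituting into each constraint:
  (1) 3(0) + 11 - 2(0) = 11 ✓
  (2) z² = (0)² = 0, and 0 < 4 ✓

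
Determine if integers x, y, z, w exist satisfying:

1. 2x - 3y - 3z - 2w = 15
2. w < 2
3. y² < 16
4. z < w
Yes

Take x = 6, y = 0, z = -1, w = 0. Substituting into each constraint:
  (1) 2(6) - 3(0) - 3(-1) - 2(0) = 15 ✓
  (2) 0 < 2 ✓
  (3) y² = (0)² = 0, and 0 < 16 ✓
  (4) -1 < 0 ✓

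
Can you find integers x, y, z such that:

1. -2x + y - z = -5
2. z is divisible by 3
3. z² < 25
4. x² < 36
Yes

Take x = 0, y = -5, z = 0. Substituting into each constraint:
  (1) -2(0) + (-5) + 0 = -5 ✓
  (2) 0 = 3 × 0, remainder 0 ✓
  (3) z² = (0)² = 0, and 0 < 25 ✓
  (4) x² = (0)² = 0, and 0 < 36 ✓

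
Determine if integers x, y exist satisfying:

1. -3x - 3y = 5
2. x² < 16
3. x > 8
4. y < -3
No

Even the single constraint (-3x - 3y = 5) is infeasible over the integers.

  - -3x - 3y = 5: every term on the left is divisible by 3, so the LHS ≡ 0 (mod 3), but the RHS 5 is not — no integer solution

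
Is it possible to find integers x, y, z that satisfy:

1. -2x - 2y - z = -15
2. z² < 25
Yes

Take x = 0, y = 7, z = 1. Substituting into each constraint:
  (1) -2(0) - 2(7) + (-1) = -15 ✓
  (2) z² = (1)² = 1, and 1 < 25 ✓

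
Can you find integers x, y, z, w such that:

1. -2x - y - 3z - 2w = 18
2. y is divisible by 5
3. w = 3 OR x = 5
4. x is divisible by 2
Yes

Take x = 0, y = 0, z = -8, w = 3. Substituting into each constraint:
  (1) -2(0) + 0 - 3(-8) - 2(3) = 18 ✓
  (2) 0 = 5 × 0, remainder 0 ✓
  (3) w = 3, target 3 ✓ (first branch holds)
  (4) 0 = 2 × 0, remainder 0 ✓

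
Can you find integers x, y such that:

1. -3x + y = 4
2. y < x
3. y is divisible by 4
Yes

Take x = -4, y = -8. Substituting into each constraint:
  (1) -3(-4) + (-8) = 4 ✓
  (2) -8 < -4 ✓
  (3) -8 = 4 × -2, remainder 0 ✓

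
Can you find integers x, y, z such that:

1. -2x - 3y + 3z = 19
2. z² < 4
Yes

Take x = 1, y = -7, z = 0. Substituting into each constraint:
  (1) -2(1) - 3(-7) + 3(0) = 19 ✓
  (2) z² = (0)² = 0, and 0 < 4 ✓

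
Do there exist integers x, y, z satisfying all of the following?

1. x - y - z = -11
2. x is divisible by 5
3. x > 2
Yes

Take x = 5, y = 16, z = 0. Substituting into each constraint:
  (1) 5 + (-16) + 0 = -11 ✓
  (2) 5 = 5 × 1, remainder 0 ✓
  (3) 5 > 2 ✓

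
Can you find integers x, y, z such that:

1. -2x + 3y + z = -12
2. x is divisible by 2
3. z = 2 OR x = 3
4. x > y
Yes

Take x = -2, y = -6, z = 2. Substituting into each constraint:
  (1) -2(-2) + 3(-6) + 2 = -12 ✓
  (2) -2 = 2 × -1, remainder 0 ✓
  (3) z = 2, target 2 ✓ (first branch holds)
  (4) -2 > -6 ✓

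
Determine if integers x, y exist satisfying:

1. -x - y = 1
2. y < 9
Yes

Take x = -1, y = 0. Substituting into each constraint:
  (1) 1 + 0 = 1 ✓
  (2) 0 < 9 ✓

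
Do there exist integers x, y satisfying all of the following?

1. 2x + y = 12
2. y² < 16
Yes

Take x = 6, y = 0. Substituting into each constraint:
  (1) 2(6) + 0 = 12 ✓
  (2) y² = (0)² = 0, and 0 < 16 ✓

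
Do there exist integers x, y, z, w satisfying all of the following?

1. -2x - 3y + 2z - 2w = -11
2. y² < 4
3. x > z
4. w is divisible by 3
Yes

Take x = 4, y = 1, z = 0, w = 0. Substituting into each constraint:
  (1) -2(4) - 3(1) + 2(0) - 2(0) = -11 ✓
  (2) y² = (1)² = 1, and 1 < 4 ✓
  (3) 4 > 0 ✓
  (4) 0 = 3 × 0, remainder 0 ✓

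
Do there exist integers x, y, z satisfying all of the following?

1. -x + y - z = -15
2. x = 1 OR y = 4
Yes

Take x = 1, y = 0, z = 14. Substituting into each constraint:
  (1) (-1) + 0 + (-14) = -15 ✓
  (2) x = 1, target 1 ✓ (first branch holds)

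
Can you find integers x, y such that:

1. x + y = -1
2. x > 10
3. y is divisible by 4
Yes

Take x = 11, y = -12. Substituting into each constraint:
  (1) 11 + (-12) = -1 ✓
  (2) 11 > 10 ✓
  (3) -12 = 4 × -3, remainder 0 ✓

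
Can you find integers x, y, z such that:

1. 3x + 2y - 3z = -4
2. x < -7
Yes

Take x = -8, y = 10, z = 0. Substituting into each constraint:
  (1) 3(-8) + 2(10) - 3(0) = -4 ✓
  (2) -8 < -7 ✓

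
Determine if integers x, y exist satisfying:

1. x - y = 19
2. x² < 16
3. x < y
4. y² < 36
No

A contradictory subset is {x - y = 19, x < y}. No integer assignment can satisfy these jointly:

  - x - y = 19: is a linear equation tying the variables together
  - x < y: bounds one variable relative to another variable

From the equation, x − y = 19, i.e. y − x = -19; but y > x requires y − x ≥ 1. Contradiction.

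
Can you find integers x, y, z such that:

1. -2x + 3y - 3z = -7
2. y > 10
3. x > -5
Yes

Take x = 20, y = 11, z = 0. Substituting into each constraint:
  (1) -2(20) + 3(11) - 3(0) = -7 ✓
  (2) 11 > 10 ✓
  (3) 20 > -5 ✓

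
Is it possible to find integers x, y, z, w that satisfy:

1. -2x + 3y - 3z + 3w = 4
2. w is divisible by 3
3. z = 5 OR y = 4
Yes

Take x = 1, y = 7, z = 5, w = 0. Substituting into each constraint:
  (1) -2(1) + 3(7) - 3(5) + 3(0) = 4 ✓
  (2) 0 = 3 × 0, remainder 0 ✓
  (3) z = 5, target 5 ✓ (first branch holds)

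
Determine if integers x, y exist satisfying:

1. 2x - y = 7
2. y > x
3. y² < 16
No

The full constraint system is jointly infeasible over the integers. Each constraint and what it forces:

  - 2x - y = 7: is a linear equation tying the variables together
  - y > x: bounds one variable relative to another variable
  - y² < 16: restricts y to |y| ≤ 3

The bounds confine y to {-3, -2, -1, 0, 1, 2, 3}. For each value, substitute into the equation:
  • y = -3: the equation forces x = 2, but y > x fails since -3 ≤ 2.
  • y = -2: the equation gives 2x = 5, so x would not be an integer.
  • y = -1: the equation forces x = 3, but y > x fails since -1 ≤ 3.
  • y = 0: the equation gives 2x = 7, so x would not be an integer.
  • y = 1: the equation forces x = 4, but y > x fails since 1 ≤ 4.
  • y = 2: the equation gives 2x = 9, so x would not be an integer.
  • y = 3: the equation forces x = 5, but y > x fails since 3 ≤ 5.
Every case fails, so no integer solution exists.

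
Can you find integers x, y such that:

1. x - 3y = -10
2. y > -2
Yes

Take x = -10, y = 0. Substituting into each constraint:
  (1) (-10) - 3(0) = -10 ✓
  (2) 0 > -2 ✓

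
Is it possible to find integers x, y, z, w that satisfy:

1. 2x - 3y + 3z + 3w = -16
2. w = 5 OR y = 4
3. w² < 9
Yes

Take x = -2, y = 4, z = 0, w = 0. Substituting into each constraint:
  (1) 2(-2) - 3(4) + 3(0) + 3(0) = -16 ✓
  (2) y = 4, target 4 ✓ (second branch holds)
  (3) w² = (0)² = 0, and 0 < 9 ✓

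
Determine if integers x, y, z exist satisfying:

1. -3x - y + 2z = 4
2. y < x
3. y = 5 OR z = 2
Yes

Take x = 1, y = -3, z = 2. Substituting into each constraint:
  (1) -3(1) + 3 + 2(2) = 4 ✓
  (2) -3 < 1 ✓
  (3) z = 2, target 2 ✓ (second branch holds)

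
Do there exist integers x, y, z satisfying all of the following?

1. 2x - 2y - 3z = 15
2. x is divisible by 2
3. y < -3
Yes

Take x = 2, y = -4, z = -1. Substituting into each constraint:
  (1) 2(2) - 2(-4) - 3(-1) = 15 ✓
  (2) 2 = 2 × 1, remainder 0 ✓
  (3) -4 < -3 ✓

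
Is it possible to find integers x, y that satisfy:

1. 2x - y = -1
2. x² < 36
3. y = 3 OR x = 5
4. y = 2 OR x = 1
Yes

Take x = 1, y = 3. Substituting into each constraint:
  (1) 2(1) + (-3) = -1 ✓
  (2) x² = (1)² = 1, and 1 < 36 ✓
  (3) y = 3, target 3 ✓ (first branch holds)
  (4) x = 1, target 1 ✓ (second branch holds)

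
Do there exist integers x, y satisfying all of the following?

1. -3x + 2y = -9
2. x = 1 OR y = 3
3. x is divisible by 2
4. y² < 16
No

A contradictory subset is {-3x + 2y = -9, x = 1 OR y = 3, x is divisible by 2}. No integer assignment can satisfy these jointly:

  - -3x + 2y = -9: is a linear equation tying the variables together
  - x = 1 OR y = 3: forces a choice: either x = 1 or y = 3
  - x is divisible by 2: restricts x to multiples of 2

Modular obstruction: writing x = 2x', every remaining term of the linear equation is divisible by 2, so the left side is ≡ 0 (mod 2); but the right side -9 ≡ 1 (mod 2). No integers can satisfy it.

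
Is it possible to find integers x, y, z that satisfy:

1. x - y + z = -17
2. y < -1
Yes

Take x = 0, y = -2, z = -19. Substituting into each constraint:
  (1) 0 + 2 + (-19) = -17 ✓
  (2) -2 < -1 ✓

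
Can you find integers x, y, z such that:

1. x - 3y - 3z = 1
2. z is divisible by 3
Yes

Take x = 1, y = 0, z = 0. Substituting into each constraint:
  (1) 1 - 3(0) - 3(0) = 1 ✓
  (2) 0 = 3 × 0, remainder 0 ✓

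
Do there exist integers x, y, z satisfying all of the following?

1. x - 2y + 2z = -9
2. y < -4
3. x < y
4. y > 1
No

A contradictory subset is {y < -4, y > 1}. No integer assignment can satisfy these jointly:

  - y < -4: bounds one variable relative to a constant
  - y > 1: bounds one variable relative to a constant

Direct contradiction: the bounds on y require y ≥ 2 and y ≤ -5 simultaneously, which is empty.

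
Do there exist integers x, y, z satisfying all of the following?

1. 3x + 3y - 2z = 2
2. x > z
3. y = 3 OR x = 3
Yes

Take x = -9, y = 3, z = -10. Substituting into each constraint:
  (1) 3(-9) + 3(3) - 2(-10) = 2 ✓
  (2) -9 > -10 ✓
  (3) y = 3, target 3 ✓ (first branch holds)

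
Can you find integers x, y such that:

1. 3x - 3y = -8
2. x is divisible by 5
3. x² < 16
No

Even the single constraint (3x - 3y = -8) is infeasible over the integers.

  - 3x - 3y = -8: every term on the left is divisible by 3, so the LHS ≡ 0 (mod 3), but the RHS -8 is not — no integer solution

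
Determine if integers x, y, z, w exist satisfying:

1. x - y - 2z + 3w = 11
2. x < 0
Yes

Take x = -1, y = -12, z = 0, w = 0. Substituting into each constraint:
  (1) (-1) + 12 - 2(0) + 3(0) = 11 ✓
  (2) -1 < 0 ✓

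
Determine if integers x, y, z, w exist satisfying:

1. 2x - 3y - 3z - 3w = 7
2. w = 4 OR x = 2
Yes

Take x = -1, y = -7, z = 0, w = 4. Substituting into each constraint:
  (1) 2(-1) - 3(-7) - 3(0) - 3(4) = 7 ✓
  (2) w = 4, target 4 ✓ (first branch holds)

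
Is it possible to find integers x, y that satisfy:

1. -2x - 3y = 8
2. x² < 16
Yes

Take x = -1, y = -2. Substituting into each constraint:
  (1) -2(-1) - 3(-2) = 8 ✓
  (2) x² = (-1)² = 1, and 1 < 16 ✓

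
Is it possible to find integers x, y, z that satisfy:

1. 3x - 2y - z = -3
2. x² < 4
Yes

Take x = 0, y = 1, z = 1. Substituting into each constraint:
  (1) 3(0) - 2(1) + (-1) = -3 ✓
  (2) x² = (0)² = 0, and 0 < 4 ✓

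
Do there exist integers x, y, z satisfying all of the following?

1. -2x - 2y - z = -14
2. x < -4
Yes

Take x = -5, y = 0, z = 24. Substituting into each constraint:
  (1) -2(-5) - 2(0) + (-24) = -14 ✓
  (2) -5 < -4 ✓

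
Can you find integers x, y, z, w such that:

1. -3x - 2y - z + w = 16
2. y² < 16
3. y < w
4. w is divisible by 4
Yes

Take x = 0, y = -1, z = -14, w = 0. Substituting into each constraint:
  (1) -3(0) - 2(-1) + 14 + 0 = 16 ✓
  (2) y² = (-1)² = 1, and 1 < 16 ✓
  (3) -1 < 0 ✓
  (4) 0 = 4 × 0, remainder 0 ✓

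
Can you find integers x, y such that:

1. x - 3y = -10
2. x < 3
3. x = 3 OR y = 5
No

The full constraint system is jointly infeasible over the integers. Each constraint and what it forces:

  - x - 3y = -10: is a linear equation tying the variables together
  - x < 3: bounds one variable relative to a constant
  - x = 3 OR y = 5: forces a choice: either x = 3 or y = 5

Split on the disjunction (x = 3 OR y = 5):
  • If x = 3: this contradicts the bound x ≤ 2.
  • If y = 5: the equation forces x = 5, which contradicts the bound x ≤ 2.
Both branches are infeasible, so the system has no integer solution.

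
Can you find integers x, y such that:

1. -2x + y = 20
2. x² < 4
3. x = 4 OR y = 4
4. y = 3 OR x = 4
No

The full constraint system is jointly infeasible over the integers. Each constraint and what it forces:

  - -2x + y = 20: is a linear equation tying the variables together
  - x² < 4: restricts x to |x| ≤ 1
  - x = 4 OR y = 4: forces a choice: either x = 4 or y = 4
  - y = 3 OR x = 4: forces a choice: either y = 3 or x = 4

The bounds confine x to {-1, 0, 1}. For each value, substitute into the equation:
  • x = -1: the equation forces y = 18, but neither branch of (x = 4 OR y = 4) holds.
  • x = 0: the equation forces y = 20, but neither branch of (x = 4 OR y = 4) holds.
  • x = 1: the equation forces y = 22, but neither branch of (x = 4 OR y = 4) holds.
Every case fails, so no integer solution exists.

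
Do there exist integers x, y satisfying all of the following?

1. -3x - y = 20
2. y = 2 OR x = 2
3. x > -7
Yes

Take x = 2, y = -26. Substituting into each constraint:
  (1) -3(2) + 26 = 20 ✓
  (2) x = 2, target 2 ✓ (second branch holds)
  (3) 2 > -7 ✓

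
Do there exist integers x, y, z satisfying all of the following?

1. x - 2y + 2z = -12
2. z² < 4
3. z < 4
Yes

Take x = -12, y = 0, z = 0. Substituting into each constraint:
  (1) (-12) - 2(0) + 2(0) = -12 ✓
  (2) z² = (0)² = 0, and 0 < 4 ✓
  (3) 0 < 4 ✓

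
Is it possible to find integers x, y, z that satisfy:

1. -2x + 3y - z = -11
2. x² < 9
Yes

Take x = 1, y = -3, z = 0. Substituting into each constraint:
  (1) -2(1) + 3(-3) + 0 = -11 ✓
  (2) x² = (1)² = 1, and 1 < 9 ✓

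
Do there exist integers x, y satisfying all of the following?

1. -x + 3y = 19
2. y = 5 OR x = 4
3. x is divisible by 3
No

A contradictory subset is {-x + 3y = 19, x is divisible by 3}. No integer assignment can satisfy these jointly:

  - -x + 3y = 19: is a linear equation tying the variables together
  - x is divisible by 3: restricts x to multiples of 3

Modular obstruction: writing x = 3x', every remaining term of the linear equation is divisible by 3, so the left side is ≡ 0 (mod 3); but the right side 19 ≡ 1 (mod 3). No integers can satisfy it.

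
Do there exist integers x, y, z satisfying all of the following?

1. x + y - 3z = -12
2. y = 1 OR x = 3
Yes

Take x = -13, y = 1, z = 0. Substituting into each constraint:
  (1) (-13) + 1 - 3(0) = -12 ✓
  (2) y = 1, target 1 ✓ (first branch holds)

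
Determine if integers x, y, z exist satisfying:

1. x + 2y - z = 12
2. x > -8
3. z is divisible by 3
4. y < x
Yes

Take x = 6, y = 3, z = 0. Substituting into each constraint:
  (1) 6 + 2(3) + 0 = 12 ✓
  (2) 6 > -8 ✓
  (3) 0 = 3 × 0, remainder 0 ✓
  (4) 3 < 6 ✓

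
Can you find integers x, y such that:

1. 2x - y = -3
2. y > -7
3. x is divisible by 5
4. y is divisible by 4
No

A contradictory subset is {2x - y = -3, y is divisible by 4}. No integer assignment can satisfy these jointly:

  - 2x - y = -3: is a linear equation tying the variables together
  - y is divisible by 4: restricts y to multiples of 4

Modular obstruction: writing y = 4y', every remaining term of the linear equation is divisible by 2, so the left side is ≡ 0 (mod 2); but the right side -3 ≡ 1 (mod 2). No integers can satisfy it.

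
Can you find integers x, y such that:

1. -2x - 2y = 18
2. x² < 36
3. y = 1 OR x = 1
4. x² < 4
Yes

Take x = 1, y = -10. Substituting into each constraint:
  (1) -2(1) - 2(-10) = 18 ✓
  (2) x² = (1)² = 1, and 1 < 36 ✓
  (3) x = 1, target 1 ✓ (second branch holds)
  (4) x² = (1)² = 1, and 1 < 4 ✓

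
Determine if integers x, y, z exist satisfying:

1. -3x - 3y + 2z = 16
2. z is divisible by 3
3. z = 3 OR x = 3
No

The full constraint system is jointly infeasible over the integers. Each constraint and what it forces:

  - -3x - 3y + 2z = 16: is a linear equation tying the variables together
  - z is divisible by 3: restricts z to multiples of 3
  - z = 3 OR x = 3: forces a choice: either z = 3 or x = 3

Modular obstruction: writing z = 3z', every remaining term of the linear equation is divisible by 3, so the left side is ≡ 0 (mod 3); but the right side 16 ≡ 1 (mod 3). No integers can satisfy it.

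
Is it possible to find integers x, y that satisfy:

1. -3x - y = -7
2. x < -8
Yes

Take x = -9, y = 34. Substituting into each constraint:
  (1) -3(-9) + (-34) = -7 ✓
  (2) -9 < -8 ✓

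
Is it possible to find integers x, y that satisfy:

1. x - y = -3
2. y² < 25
Yes

Take x = 0, y = 3. Substituting into each constraint:
  (1) 0 + (-3) = -3 ✓
  (2) y² = (3)² = 9, and 9 < 25 ✓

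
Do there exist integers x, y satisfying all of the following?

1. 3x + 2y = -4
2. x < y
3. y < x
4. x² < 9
No

A contradictory subset is {x < y, y < x}. No integer assignment can satisfy these jointly:

  - x < y: bounds one variable relative to another variable
  - y < x: bounds one variable relative to another variable

Direct contradiction: y > x and x > y cannot both hold.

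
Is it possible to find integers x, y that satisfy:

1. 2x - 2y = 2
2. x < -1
Yes

Take x = -2, y = -3. Substituting into each constraint:
  (1) 2(-2) - 2(-3) = 2 ✓
  (2) -2 < -1 ✓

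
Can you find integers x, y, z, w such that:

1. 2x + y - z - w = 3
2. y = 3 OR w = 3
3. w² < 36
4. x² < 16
Yes

Take x = 2, y = 2, z = 0, w = 3. Substituting into each constraint:
  (1) 2(2) + 2 + 0 + (-3) = 3 ✓
  (2) w = 3, target 3 ✓ (second branch holds)
  (3) w² = (3)² = 9, and 9 < 36 ✓
  (4) x² = (2)² = 4, and 4 < 16 ✓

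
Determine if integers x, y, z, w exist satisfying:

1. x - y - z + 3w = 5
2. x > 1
Yes

Take x = 5, y = 0, z = 0, w = 0. Substituting into each constraint:
  (1) 5 + 0 + 0 + 3(0) = 5 ✓
  (2) 5 > 1 ✓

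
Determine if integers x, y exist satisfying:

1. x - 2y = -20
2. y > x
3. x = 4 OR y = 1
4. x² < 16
No

A contradictory subset is {x - 2y = -20, x = 4 OR y = 1, x² < 16}. No integer assignment can satisfy these jointly:

  - x - 2y = -20: is a linear equation tying the variables together
  - x = 4 OR y = 1: forces a choice: either x = 4 or y = 1
  - x² < 16: restricts x to |x| ≤ 3

Split on the disjunction (x = 4 OR y = 1):
  • If x = 4: this contradicts x² < 16, which requires |x| ≤ 3.
  • If y = 1: the equation forces x = -18, but x² < 16 requires |x| ≤ 3.
Both branches are infeasible, so the system has no integer solution.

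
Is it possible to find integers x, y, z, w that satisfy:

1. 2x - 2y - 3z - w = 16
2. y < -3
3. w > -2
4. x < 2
Yes

Take x = 1, y = -4, z = -2, w = 0. Substituting into each constraint:
  (1) 2(1) - 2(-4) - 3(-2) + 0 = 16 ✓
  (2) -4 < -3 ✓
  (3) 0 > -2 ✓
  (4) 1 < 2 ✓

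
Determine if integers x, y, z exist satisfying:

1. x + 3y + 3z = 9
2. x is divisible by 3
Yes

Take x = 0, y = 3, z = 0. Substituting into each constraint:
  (1) 0 + 3(3) + 3(0) = 9 ✓
  (2) 0 = 3 × 0, remainder 0 ✓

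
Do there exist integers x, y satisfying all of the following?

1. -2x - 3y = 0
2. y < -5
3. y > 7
No

A contradictory subset is {y < -5, y > 7}. No integer assignment can satisfy these jointly:

  - y < -5: bounds one variable relative to a constant
  - y > 7: bounds one variable relative to a constant

Direct contradiction: the bounds on y require y ≥ 8 and y ≤ -6 simultaneously, which is empty.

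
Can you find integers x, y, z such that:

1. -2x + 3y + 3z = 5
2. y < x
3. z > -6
Yes

Take x = 2, y = 1, z = 2. Substituting into each constraint:
  (1) -2(2) + 3(1) + 3(2) = 5 ✓
  (2) 1 < 2 ✓
  (3) 2 > -6 ✓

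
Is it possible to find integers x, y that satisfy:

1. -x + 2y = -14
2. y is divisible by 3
Yes

Take x = 14, y = 0. Substituting into each constraint:
  (1) (-14) + 2(0) = -14 ✓
  (2) 0 = 3 × 0, remainder 0 ✓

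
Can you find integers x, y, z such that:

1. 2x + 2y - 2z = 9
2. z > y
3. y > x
No

Even the single constraint (2x + 2y - 2z = 9) is infeasible over the integers.

  - 2x + 2y - 2z = 9: every term on the left is divisible by 2, so the LHS ≡ 0 (mod 2), but the RHS 9 is not — no integer solution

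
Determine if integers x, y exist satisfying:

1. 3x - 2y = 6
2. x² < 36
Yes

Take x = 2, y = 0. Substituting into each constraint:
  (1) 3(2) - 2(0) = 6 ✓
  (2) x² = (2)² = 4, and 4 < 36 ✓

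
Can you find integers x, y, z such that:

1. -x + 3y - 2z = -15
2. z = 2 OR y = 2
Yes

Take x = 19, y = 2, z = 1. Substituting into each constraint:
  (1) (-19) + 3(2) - 2(1) = -15 ✓
  (2) y = 2, target 2 ✓ (second branch holds)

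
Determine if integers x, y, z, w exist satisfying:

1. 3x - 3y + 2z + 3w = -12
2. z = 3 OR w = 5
Yes

Take x = -12, y = 0, z = 3, w = 6. Substituting into each constraint:
  (1) 3(-12) - 3(0) + 2(3) + 3(6) = -12 ✓
  (2) z = 3, target 3 ✓ (first branch holds)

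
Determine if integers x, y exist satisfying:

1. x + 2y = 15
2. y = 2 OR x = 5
Yes

Take x = 5, y = 5. Substituting into each constraint:
  (1) 5 + 2(5) = 15 ✓
  (2) x = 5, target 5 ✓ (second branch holds)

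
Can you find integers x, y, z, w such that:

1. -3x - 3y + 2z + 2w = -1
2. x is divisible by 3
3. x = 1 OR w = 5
Yes

Take x = 0, y = 5, z = 2, w = 5. Substituting into each constraint:
  (1) -3(0) - 3(5) + 2(2) + 2(5) = -1 ✓
  (2) 0 = 3 × 0, remainder 0 ✓
  (3) w = 5, target 5 ✓ (second branch holds)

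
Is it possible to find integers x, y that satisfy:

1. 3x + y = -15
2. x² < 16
Yes

Take x = 0, y = -15. Substituting into each constraint:
  (1) 3(0) + (-15) = -15 ✓
  (2) x² = (0)² = 0, and 0 < 16 ✓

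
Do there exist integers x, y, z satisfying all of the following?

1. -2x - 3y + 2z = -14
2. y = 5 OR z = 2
Yes

Take x = 3, y = 4, z = 2. Substituting into each constraint:
  (1) -2(3) - 3(4) + 2(2) = -14 ✓
  (2) z = 2, target 2 ✓ (second branch holds)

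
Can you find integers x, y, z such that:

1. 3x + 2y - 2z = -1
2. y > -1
Yes

Take x = 1, y = 0, z = 2. Substituting into each constraint:
  (1) 3(1) + 2(0) - 2(2) = -1 ✓
  (2) 0 > -1 ✓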